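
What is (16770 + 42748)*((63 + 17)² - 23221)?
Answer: -1001152278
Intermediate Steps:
(16770 + 42748)*((63 + 17)² - 23221) = 59518*(80² - 23221) = 59518*(6400 - 23221) = 59518*(-16821) = -1001152278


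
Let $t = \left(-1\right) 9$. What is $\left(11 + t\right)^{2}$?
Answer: $4$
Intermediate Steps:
$t = -9$
$\left(11 + t\right)^{2} = \left(11 - 9\right)^{2} = 2^{2} = 4$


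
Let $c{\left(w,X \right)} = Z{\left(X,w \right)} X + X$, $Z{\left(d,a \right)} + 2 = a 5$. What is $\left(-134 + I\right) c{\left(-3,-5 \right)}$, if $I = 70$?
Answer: $-5120$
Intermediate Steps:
$Z{\left(d,a \right)} = -2 + 5 a$ ($Z{\left(d,a \right)} = -2 + a 5 = -2 + 5 a$)
$c{\left(w,X \right)} = X + X \left(-2 + 5 w\right)$ ($c{\left(w,X \right)} = \left(-2 + 5 w\right) X + X = X \left(-2 + 5 w\right) + X = X + X \left(-2 + 5 w\right)$)
$\left(-134 + I\right) c{\left(-3,-5 \right)} = \left(-134 + 70\right) \left(- 5 \left(-1 + 5 \left(-3\right)\right)\right) = - 64 \left(- 5 \left(-1 - 15\right)\right) = - 64 \left(\left(-5\right) \left(-16\right)\right) = \left(-64\right) 80 = -5120$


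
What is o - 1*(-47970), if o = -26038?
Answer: 21932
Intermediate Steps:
o - 1*(-47970) = -26038 - 1*(-47970) = -26038 + 47970 = 21932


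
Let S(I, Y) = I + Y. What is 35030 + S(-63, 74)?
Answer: 35041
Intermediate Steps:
35030 + S(-63, 74) = 35030 + (-63 + 74) = 35030 + 11 = 35041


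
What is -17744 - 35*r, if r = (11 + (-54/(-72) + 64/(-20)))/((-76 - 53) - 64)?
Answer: -13697171/772 ≈ -17742.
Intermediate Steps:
r = -171/3860 (r = (11 + (-54*(-1/72) + 64*(-1/20)))/(-129 - 64) = (11 + (¾ - 16/5))/(-193) = (11 - 49/20)*(-1/193) = (171/20)*(-1/193) = -171/3860 ≈ -0.044300)
-17744 - 35*r = -17744 - 35*(-171)/3860 = -17744 - 1*(-1197/772) = -17744 + 1197/772 = -13697171/772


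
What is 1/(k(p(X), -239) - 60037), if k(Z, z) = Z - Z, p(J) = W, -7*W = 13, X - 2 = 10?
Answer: -1/60037 ≈ -1.6656e-5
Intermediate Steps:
X = 12 (X = 2 + 10 = 12)
W = -13/7 (W = -⅐*13 = -13/7 ≈ -1.8571)
p(J) = -13/7
k(Z, z) = 0
1/(k(p(X), -239) - 60037) = 1/(0 - 60037) = 1/(-60037) = -1/60037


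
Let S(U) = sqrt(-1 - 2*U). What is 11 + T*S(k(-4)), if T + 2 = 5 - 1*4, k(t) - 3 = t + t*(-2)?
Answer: 11 - I*sqrt(15) ≈ 11.0 - 3.873*I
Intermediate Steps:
k(t) = 3 - t (k(t) = 3 + (t + t*(-2)) = 3 + (t - 2*t) = 3 - t)
T = -1 (T = -2 + (5 - 1*4) = -2 + (5 - 4) = -2 + 1 = -1)
11 + T*S(k(-4)) = 11 - sqrt(-1 - 2*(3 - 1*(-4))) = 11 - sqrt(-1 - 2*(3 + 4)) = 11 - sqrt(-1 - 2*7) = 11 - sqrt(-1 - 14) = 11 - sqrt(-15) = 11 - I*sqrt(15)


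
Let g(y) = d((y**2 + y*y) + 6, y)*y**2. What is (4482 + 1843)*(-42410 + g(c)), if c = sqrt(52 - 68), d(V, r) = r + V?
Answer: -265612050 - 404800*I ≈ -2.6561e+8 - 4.048e+5*I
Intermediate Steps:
d(V, r) = V + r
c = 4*I (c = sqrt(-16) = 4*I ≈ 4.0*I)
g(y) = y**2*(6 + y + 2*y**2) (g(y) = (((y**2 + y*y) + 6) + y)*y**2 = (((y**2 + y**2) + 6) + y)*y**2 = ((2*y**2 + 6) + y)*y**2 = ((6 + 2*y**2) + y)*y**2 = (6 + y + 2*y**2)*y**2 = y**2*(6 + y + 2*y**2))
(4482 + 1843)*(-42410 + g(c)) = (4482 + 1843)*(-42410 + (4*I)**2*(6 + 4*I + 2*(4*I)**2)) = 6325*(-42410 - 16*(6 + 4*I + 2*(-16))) = 6325*(-42410 - 16*(6 + 4*I - 32)) = 6325*(-42410 - 16*(-26 + 4*I)) = 6325*(-42410 + (416 - 64*I)) = 6325*(-41994 - 64*I) = -265612050 - 404800*I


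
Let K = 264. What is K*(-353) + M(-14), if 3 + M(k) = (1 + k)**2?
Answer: -93026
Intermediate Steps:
M(k) = -3 + (1 + k)**2
K*(-353) + M(-14) = 264*(-353) + (-3 + (1 - 14)**2) = -93192 + (-3 + (-13)**2) = -93192 + (-3 + 169) = -93192 + 166 = -93026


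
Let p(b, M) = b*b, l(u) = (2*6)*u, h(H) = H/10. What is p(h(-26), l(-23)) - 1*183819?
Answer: -4595306/25 ≈ -1.8381e+5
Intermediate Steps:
h(H) = H/10 (h(H) = H*(1/10) = H/10)
l(u) = 12*u
p(b, M) = b**2
p(h(-26), l(-23)) - 1*183819 = ((1/10)*(-26))**2 - 1*183819 = (-13/5)**2 - 183819 = 169/25 - 183819 = -4595306/25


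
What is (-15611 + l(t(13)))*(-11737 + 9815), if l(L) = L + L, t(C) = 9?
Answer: 29969746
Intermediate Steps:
l(L) = 2*L
(-15611 + l(t(13)))*(-11737 + 9815) = (-15611 + 2*9)*(-11737 + 9815) = (-15611 + 18)*(-1922) = -15593*(-1922) = 29969746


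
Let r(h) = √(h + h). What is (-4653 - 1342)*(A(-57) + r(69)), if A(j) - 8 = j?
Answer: 293755 - 5995*√138 ≈ 2.2333e+5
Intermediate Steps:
A(j) = 8 + j
r(h) = √2*√h (r(h) = √(2*h) = √2*√h)
(-4653 - 1342)*(A(-57) + r(69)) = (-4653 - 1342)*((8 - 57) + √2*√69) = -5995*(-49 + √138) = 293755 - 5995*√138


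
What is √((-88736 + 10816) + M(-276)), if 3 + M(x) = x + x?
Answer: 5*I*√3139 ≈ 280.13*I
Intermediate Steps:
M(x) = -3 + 2*x (M(x) = -3 + (x + x) = -3 + 2*x)
√((-88736 + 10816) + M(-276)) = √((-88736 + 10816) + (-3 + 2*(-276))) = √(-77920 + (-3 - 552)) = √(-77920 - 555) = √(-78475) = 5*I*√3139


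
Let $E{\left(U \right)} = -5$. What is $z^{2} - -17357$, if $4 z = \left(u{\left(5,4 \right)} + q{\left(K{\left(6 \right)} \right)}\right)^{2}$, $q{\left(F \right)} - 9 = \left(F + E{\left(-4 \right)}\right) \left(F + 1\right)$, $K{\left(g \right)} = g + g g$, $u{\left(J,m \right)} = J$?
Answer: $\frac{6635905078337}{16} \approx 4.1474 \cdot 10^{11}$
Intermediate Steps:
$K{\left(g \right)} = g + g^{2}$
$q{\left(F \right)} = 9 + \left(1 + F\right) \left(-5 + F\right)$ ($q{\left(F \right)} = 9 + \left(F - 5\right) \left(F + 1\right) = 9 + \left(-5 + F\right) \left(1 + F\right) = 9 + \left(1 + F\right) \left(-5 + F\right)$)
$z = \frac{2576025}{4}$ ($z = \frac{\left(5 + \left(4 + \left(6 \left(1 + 6\right)\right)^{2} - 4 \cdot 6 \left(1 + 6\right)\right)\right)^{2}}{4} = \frac{\left(5 + \left(4 + \left(6 \cdot 7\right)^{2} - 4 \cdot 6 \cdot 7\right)\right)^{2}}{4} = \frac{\left(5 + \left(4 + 42^{2} - 168\right)\right)^{2}}{4} = \frac{\left(5 + \left(4 + 1764 - 168\right)\right)^{2}}{4} = \frac{\left(5 + 1600\right)^{2}}{4} = \frac{1605^{2}}{4} = \frac{1}{4} \cdot 2576025 = \frac{2576025}{4} \approx 6.4401 \cdot 10^{5}$)
$z^{2} - -17357 = \left(\frac{2576025}{4}\right)^{2} - -17357 = \frac{6635904800625}{16} + 17357 = \frac{6635905078337}{16}$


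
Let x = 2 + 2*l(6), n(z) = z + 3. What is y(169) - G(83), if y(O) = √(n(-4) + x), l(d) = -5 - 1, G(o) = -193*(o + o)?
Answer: 32038 + I*√11 ≈ 32038.0 + 3.3166*I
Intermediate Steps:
G(o) = -386*o
l(d) = -6
n(z) = 3 + z
x = -10 (x = 2 + 2*(-6) = 2 - 12 = -10)
y(O) = I*√11 (y(O) = √((3 - 4) - 10) = √(-1 - 10) = √(-11) = I*√11)
y(169) - G(83) = I*√11 - (-386)*83 = I*√11 - 1*(-32038) = I*√11 + 32038 = 32038 + I*√11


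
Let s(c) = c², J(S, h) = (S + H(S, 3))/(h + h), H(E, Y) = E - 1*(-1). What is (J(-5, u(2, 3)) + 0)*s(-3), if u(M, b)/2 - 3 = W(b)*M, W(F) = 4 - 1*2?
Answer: -81/28 ≈ -2.8929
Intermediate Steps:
W(F) = 2 (W(F) = 4 - 2 = 2)
H(E, Y) = 1 + E (H(E, Y) = E + 1 = 1 + E)
u(M, b) = 6 + 4*M (u(M, b) = 6 + 2*(2*M) = 6 + 4*M)
J(S, h) = (1 + 2*S)/(2*h) (J(S, h) = (S + (1 + S))/(h + h) = (1 + 2*S)/((2*h)) = (1 + 2*S)*(1/(2*h)) = (1 + 2*S)/(2*h))
(J(-5, u(2, 3)) + 0)*s(-3) = ((½ - 5)/(6 + 4*2) + 0)*(-3)² = (-9/2/(6 + 8) + 0)*9 = (-9/2/14 + 0)*9 = ((1/14)*(-9/2) + 0)*9 = (-9/28 + 0)*9 = -9/28*9 = -81/28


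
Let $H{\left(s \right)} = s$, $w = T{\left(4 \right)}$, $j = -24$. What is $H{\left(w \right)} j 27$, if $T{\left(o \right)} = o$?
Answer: $-2592$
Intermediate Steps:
$w = 4$
$H{\left(w \right)} j 27 = 4 \left(-24\right) 27 = \left(-96\right) 27 = -2592$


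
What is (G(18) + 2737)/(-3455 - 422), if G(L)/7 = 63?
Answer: -3178/3877 ≈ -0.81971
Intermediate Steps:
G(L) = 441 (G(L) = 7*63 = 441)
(G(18) + 2737)/(-3455 - 422) = (441 + 2737)/(-3455 - 422) = 3178/(-3877) = 3178*(-1/3877) = -3178/3877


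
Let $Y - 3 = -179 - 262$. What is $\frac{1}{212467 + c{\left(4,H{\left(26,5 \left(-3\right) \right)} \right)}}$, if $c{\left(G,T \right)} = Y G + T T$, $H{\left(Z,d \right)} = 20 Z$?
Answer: $\frac{1}{481115} \approx 2.0785 \cdot 10^{-6}$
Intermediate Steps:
$Y = -438$ ($Y = 3 - 441 = -438$)
$c{\left(G,T \right)} = T^{2} - 438 G$ ($c{\left(G,T \right)} = - 438 G + T T = - 438 G + T^{2} = T^{2} - 438 G$)
$\frac{1}{212467 + c{\left(4,H{\left(26,5 \left(-3\right) \right)} \right)}} = \frac{1}{212467 + \left(\left(20 \cdot 26\right)^{2} - 1752\right)} = \frac{1}{212467 - \left(1752 - 520^{2}\right)} = \frac{1}{212467 + \left(270400 - 1752\right)} = \frac{1}{212467 + 268648} = \frac{1}{481115}$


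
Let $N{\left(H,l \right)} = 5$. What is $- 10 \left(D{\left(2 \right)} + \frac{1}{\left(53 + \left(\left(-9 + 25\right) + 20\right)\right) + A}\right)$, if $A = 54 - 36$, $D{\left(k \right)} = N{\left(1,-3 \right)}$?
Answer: $- \frac{5360}{107} \approx -50.093$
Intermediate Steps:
$D{\left(k \right)} = 5$
$A = 18$ ($A = 54 - 36 = 18$)
$- 10 \left(D{\left(2 \right)} + \frac{1}{\left(53 + \left(\left(-9 + 25\right) + 20\right)\right) + A}\right) = - 10 \left(5 + \frac{1}{\left(53 + \left(\left(-9 + 25\right) + 20\right)\right) + 18}\right) = - 10 \left(5 + \frac{1}{\left(53 + \left(16 + 20\right)\right) + 18}\right) = - 10 \left(5 + \frac{1}{\left(53 + 36\right) + 18}\right) = - 10 \left(5 + \frac{1}{89 + 18}\right) = - 10 \left(5 + \frac{1}{107}\right) = \left(-10\right) \frac{536}{107} = - \frac{5360}{107}$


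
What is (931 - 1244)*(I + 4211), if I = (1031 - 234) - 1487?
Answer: -1102073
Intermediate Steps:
I = -690 (I = 797 - 1487 = -690)
(931 - 1244)*(I + 4211) = (931 - 1244)*(-690 + 4211) = -313*3521 = -1102073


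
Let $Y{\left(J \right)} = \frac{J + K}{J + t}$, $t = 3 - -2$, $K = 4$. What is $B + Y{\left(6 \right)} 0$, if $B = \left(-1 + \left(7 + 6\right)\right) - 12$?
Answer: $0$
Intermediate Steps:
$t = 5$ ($t = 3 + 2 = 5$)
$B = 0$ ($B = \left(-1 + 13\right) - 12 = 12 - 12 = 0$)
$Y{\left(J \right)} = \frac{4 + J}{5 + J}$ ($Y{\left(J \right)} = \frac{J + 4}{J + 5} = \frac{4 + J}{5 + J}$)
$B + Y{\left(6 \right)} 0 = 0 + \frac{4 + 6}{5 + 6} \cdot 0 = 0 + \frac{1}{11} \cdot 10 \cdot 0 = 0 + \frac{10}{11} \cdot 0 = 0 + 0 = 0$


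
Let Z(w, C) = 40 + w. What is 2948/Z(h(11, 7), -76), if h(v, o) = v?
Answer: 2948/51 ≈ 57.804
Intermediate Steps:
2948/Z(h(11, 7), -76) = 2948/(40 + 11) = 2948/51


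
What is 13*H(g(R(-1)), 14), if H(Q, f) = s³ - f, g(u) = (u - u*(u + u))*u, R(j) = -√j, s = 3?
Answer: 169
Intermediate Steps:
g(u) = u*(u - 2*u²) (g(u) = (u - u*2*u)*u = (u - 2*u²)*u = u*(u - 2*u²))
H(Q, f) = 27 - f (H(Q, f) = 3³ - f = 27 - f)
13*H(g(R(-1)), 14) = 13*(27 - 1*14) = 13*(27 - 14) = 13*13 = 169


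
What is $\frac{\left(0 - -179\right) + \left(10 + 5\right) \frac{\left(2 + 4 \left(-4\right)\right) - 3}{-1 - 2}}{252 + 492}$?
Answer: $\frac{11}{31} \approx 0.35484$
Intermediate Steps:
$\frac{\left(0 - -179\right) + \left(10 + 5\right) \frac{\left(2 + 4 \left(-4\right)\right) - 3}{-1 - 2}}{252 + 492} = \frac{\left(0 + 179\right) + 15 \frac{\left(2 - 16\right) - 3}{-3}}{744} = \left(179 + 15 \left(-14 - 3\right) \left(- \frac{1}{3}\right)\right) \frac{1}{744} = \left(179 + 15 \left(\left(-17\right) \left(- \frac{1}{3}\right)\right)\right) \frac{1}{744} = \left(179 + 15 \cdot \frac{17}{3}\right) \frac{1}{744} = \left(179 + 85\right) \frac{1}{744} = 264 \cdot \frac{1}{744} = \frac{11}{31}$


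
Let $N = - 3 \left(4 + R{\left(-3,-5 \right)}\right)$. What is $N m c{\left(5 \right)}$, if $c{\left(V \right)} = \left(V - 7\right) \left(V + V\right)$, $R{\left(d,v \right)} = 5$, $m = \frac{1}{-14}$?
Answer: $- \frac{270}{7} \approx -38.571$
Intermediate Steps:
$m = - \frac{1}{14} \approx -0.071429$
$c{\left(V \right)} = 2 V \left(-7 + V\right)$ ($c{\left(V \right)} = \left(-7 + V\right) 2 V = 2 V \left(-7 + V\right)$)
$N = -27$ ($N = - 3 \left(4 + 5\right) = \left(-3\right) 9 = -27$)
$N m c{\left(5 \right)} = \left(-27\right) \left(- \frac{1}{14}\right) 2 \cdot 5 \left(-7 + 5\right) = \frac{27 \cdot 2 \cdot 5 \left(-2\right)}{14} = \frac{27}{14} \left(-20\right) = - \frac{270}{7}$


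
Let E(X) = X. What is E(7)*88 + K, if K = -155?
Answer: 461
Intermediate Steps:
E(7)*88 + K = 7*88 - 155 = 616 - 155 = 461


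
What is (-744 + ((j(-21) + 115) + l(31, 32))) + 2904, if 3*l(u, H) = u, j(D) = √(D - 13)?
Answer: 6856/3 + I*√34 ≈ 2285.3 + 5.831*I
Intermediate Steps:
j(D) = √(-13 + D)
l(u, H) = u/3
(-744 + ((j(-21) + 115) + l(31, 32))) + 2904 = (-744 + ((√(-13 - 21) + 115) + (⅓)*31)) + 2904 = (-744 + ((√(-34) + 115) + 31/3)) + 2904 = (-744 + ((I*√34 + 115) + 31/3)) + 2904 = (-744 + ((115 + I*√34) + 31/3)) + 2904 = (-744 + (376/3 + I*√34)) + 2904 = (-1856/3 + I*√34) + 2904 = 6856/3 + I*√34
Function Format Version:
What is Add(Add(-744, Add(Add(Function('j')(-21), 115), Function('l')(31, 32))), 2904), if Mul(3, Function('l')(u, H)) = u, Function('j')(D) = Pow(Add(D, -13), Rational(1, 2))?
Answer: Add(Rational(6856, 3), Mul(I, Pow(34, Rational(1, 2)))) ≈ Add(2285.3, Mul(5.8310, I))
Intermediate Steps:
Function('j')(D) = Pow(Add(-13, D), Rational(1, 2))
Function('l')(u, H) = Mul(Rational(1, 3), u)
Add(Add(-744, Add(Add(Function('j')(-21), 115), Function('l')(31, 32))), 2904) = Add(Add(-744, Add(Add(Pow(Add(-13, -21), Rational(1, 2)), 115), Mul(Rational(1, 3), 31))), 2904) = Add(Add(-744, Add(Add(Pow(-34, Rational(1, 2)), 115), Rational(31, 3))), 2904) = Add(Add(-744, Add(Add(Mul(I, Pow(34, Rational(1, 2))), 115), Rational(31, 3))), 2904) = Add(Add(-744, Add(Add(115, Mul(I, Pow(34, Rational(1, 2)))), Rational(31, 3))), 2904) = Add(Add(-744, Add(Rational(376, 3), Mul(I, Pow(34, Rational(1, 2))))), 2904) = Add(Add(Rational(-1856, 3), Mul(I, Pow(34, Rational(1, 2)))), 2904) = Add(Rational(6856, 3), Mul(I, Pow(34, Rational(1, 2))))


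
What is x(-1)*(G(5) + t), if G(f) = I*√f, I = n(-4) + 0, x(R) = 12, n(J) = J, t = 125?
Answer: 1500 - 48*√5 ≈ 1392.7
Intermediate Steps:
I = -4 (I = -4 + 0 = -4)
G(f) = -4*√f
x(-1)*(G(5) + t) = 12*(-4*√5 + 125) = 12*(125 - 4*√5) = 1500 - 48*√5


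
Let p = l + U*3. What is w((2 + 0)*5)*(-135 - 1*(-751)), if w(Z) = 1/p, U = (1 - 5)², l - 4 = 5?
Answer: 616/57 ≈ 10.807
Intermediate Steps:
l = 9 (l = 4 + 5 = 9)
U = 16 (U = (-4)² = 16)
p = 57 (p = 9 + 16*3 = 9 + 48 = 57)
w(Z) = 1/57
w((2 + 0)*5)*(-135 - 1*(-751)) = (-135 - 1*(-751))/57 = (-135 + 751)/57 = (1/57)*616 = 616/57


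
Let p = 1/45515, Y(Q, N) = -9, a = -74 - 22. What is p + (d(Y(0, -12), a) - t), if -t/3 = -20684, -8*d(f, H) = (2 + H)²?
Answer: -5749136193/91030 ≈ -63157.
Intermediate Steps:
a = -96
p = 1/45515 ≈ 2.1971e-5
d(f, H) = -(2 + H)²/8
t = 62052 (t = -3*(-20684) = 62052)
p + (d(Y(0, -12), a) - t) = 1/45515 + (-(2 - 96)²/8 - 1*62052) = 1/45515 + (-⅛*(-94)² - 62052) = 1/45515 + (-⅛*8836 - 62052) = 1/45515 + (-2209/2 - 62052) = 1/45515 - 126313/2 = -5749136193/91030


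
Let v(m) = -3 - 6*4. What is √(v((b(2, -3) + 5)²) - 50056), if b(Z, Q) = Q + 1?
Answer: I*√50083 ≈ 223.79*I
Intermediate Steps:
b(Z, Q) = 1 + Q
v(m) = -27 (v(m) = -3 - 24 = -27)
√(v((b(2, -3) + 5)²) - 50056) = √(-27 - 50056) = √(-50083) = I*√50083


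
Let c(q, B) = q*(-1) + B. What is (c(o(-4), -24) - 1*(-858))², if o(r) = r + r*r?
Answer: 675684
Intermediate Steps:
o(r) = r + r²
c(q, B) = B - q (c(q, B) = -q + B = B - q)
(c(o(-4), -24) - 1*(-858))² = ((-24 - (-4)*(1 - 4)) - 1*(-858))² = ((-24 - (-4)*(-3)) + 858)² = ((-24 - 1*12) + 858)² = ((-24 - 12) + 858)² = (-36 + 858)² = 822² = 675684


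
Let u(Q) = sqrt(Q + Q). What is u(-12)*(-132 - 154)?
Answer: -572*I*sqrt(6) ≈ -1401.1*I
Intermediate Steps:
u(Q) = sqrt(2)*sqrt(Q) (u(Q) = sqrt(2*Q) = sqrt(2)*sqrt(Q))
u(-12)*(-132 - 154) = (sqrt(2)*sqrt(-12))*(-132 - 154) = (sqrt(2)*(2*I*sqrt(3)))*(-286) = (2*I*sqrt(6))*(-286) = -572*I*sqrt(6)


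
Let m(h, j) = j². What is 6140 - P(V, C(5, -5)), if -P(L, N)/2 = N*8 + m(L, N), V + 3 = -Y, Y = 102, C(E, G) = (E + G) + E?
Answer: 6270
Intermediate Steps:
C(E, G) = G + 2*E
V = -105 (V = -3 - 1*102 = -3 - 102 = -105)
P(L, N) = -16*N - 2*N² (P(L, N) = -2*(N*8 + N²) = -2*(8*N + N²) = -2*(N² + 8*N) = -16*N - 2*N²)
6140 - P(V, C(5, -5)) = 6140 - 2*(-5 + 2*5)*(-8 - (-5 + 2*5)) = 6140 - 2*(-5 + 10)*(-8 - (-5 + 10)) = 6140 - 2*5*(-8 - 1*5) = 6140 - 2*5*(-8 - 5) = 6140 - 2*5*(-13) = 6140 - 1*(-130) = 6140 + 130 = 6270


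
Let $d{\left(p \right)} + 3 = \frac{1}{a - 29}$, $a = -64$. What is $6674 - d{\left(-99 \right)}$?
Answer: $\frac{620962}{93} \approx 6677.0$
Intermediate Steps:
$d{\left(p \right)} = - \frac{280}{93}$ ($d{\left(p \right)} = -3 + \frac{1}{-64 - 29} = -3 + \frac{1}{-93} = -3 - \frac{1}{93} = - \frac{280}{93}$)
$6674 - d{\left(-99 \right)} = 6674 - - \frac{280}{93} = 6674 + \frac{280}{93} = \frac{620962}{93}$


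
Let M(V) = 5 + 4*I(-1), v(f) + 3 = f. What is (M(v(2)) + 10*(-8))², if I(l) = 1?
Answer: 5041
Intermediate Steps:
v(f) = -3 + f
M(V) = 9 (M(V) = 5 + 4*1 = 5 + 4 = 9)
(M(v(2)) + 10*(-8))² = (9 + 10*(-8))² = (9 - 80)² = (-71)² = 5041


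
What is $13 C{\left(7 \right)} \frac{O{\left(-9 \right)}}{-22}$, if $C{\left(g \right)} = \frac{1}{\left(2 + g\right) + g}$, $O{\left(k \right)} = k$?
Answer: $\frac{117}{352} \approx 0.33239$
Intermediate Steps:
$C{\left(g \right)} = \frac{1}{2 + 2 g}$
$13 C{\left(7 \right)} \frac{O{\left(-9 \right)}}{-22} = 13 \frac{1}{2 \left(1 + 7\right)} \left(- \frac{9}{-22}\right) = 13 \frac{1}{2 \cdot 8} \left(\left(-9\right) \left(- \frac{1}{22}\right)\right) = 13 \cdot \frac{1}{2} \cdot \frac{1}{8} \cdot \frac{9}{22} = 13 \cdot \frac{1}{16} \cdot \frac{9}{22} = \frac{13}{16} \cdot \frac{9}{22} = \frac{117}{352}$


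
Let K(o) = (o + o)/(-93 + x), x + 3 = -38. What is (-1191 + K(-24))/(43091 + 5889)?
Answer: -79773/3281660 ≈ -0.024309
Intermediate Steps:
x = -41 (x = -3 - 38 = -41)
K(o) = -o/67 (K(o) = (o + o)/(-93 - 41) = (2*o)/(-134) = (2*o)*(-1/134) = -o/67)
(-1191 + K(-24))/(43091 + 5889) = (-1191 - 1/67*(-24))/(43091 + 5889) = (-1191 + 24/67)/48980 = -79773/67*1/48980 = -79773/3281660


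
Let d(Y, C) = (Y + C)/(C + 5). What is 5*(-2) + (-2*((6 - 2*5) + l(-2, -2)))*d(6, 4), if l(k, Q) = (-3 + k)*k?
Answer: -70/3 ≈ -23.333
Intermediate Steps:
d(Y, C) = (C + Y)/(5 + C)
l(k, Q) = k*(-3 + k)
5*(-2) + (-2*((6 - 2*5) + l(-2, -2)))*d(6, 4) = 5*(-2) + (-2*((6 - 2*5) - 2*(-3 - 2)))*((4 + 6)/(5 + 4)) = -10 + (-2*((6 - 10) - 2*(-5)))*(10/9) = -10 + (-2*(-4 + 10))*((1/9)*10) = -10 - 2*6*(10/9) = -10 - 12*10/9 = -10 - 40/3 = -70/3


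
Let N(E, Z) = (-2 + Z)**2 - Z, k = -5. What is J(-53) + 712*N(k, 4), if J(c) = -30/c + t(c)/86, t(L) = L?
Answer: -229/4558 ≈ -0.050241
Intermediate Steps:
J(c) = -30/c + c/86
J(-53) + 712*N(k, 4) = (-30/(-53) + (1/86)*(-53)) + 712*((-2 + 4)**2 - 1*4) = (-30*(-1/53) - 53/86) + 712*(2**2 - 4) = (30/53 - 53/86) + 712*(4 - 4) = -229/4558 + 712*0 = -229/4558 + 0 = -229/4558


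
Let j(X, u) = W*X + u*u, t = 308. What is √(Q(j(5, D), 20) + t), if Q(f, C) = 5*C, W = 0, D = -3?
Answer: 2*√102 ≈ 20.199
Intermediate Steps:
j(X, u) = u² (j(X, u) = 0*X + u*u = 0 + u² = u²)
√(Q(j(5, D), 20) + t) = √(5*20 + 308) = √(100 + 308) = √408 = 2*√102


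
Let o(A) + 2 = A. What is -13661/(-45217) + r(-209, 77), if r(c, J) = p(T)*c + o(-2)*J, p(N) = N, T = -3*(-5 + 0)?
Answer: -155668470/45217 ≈ -3442.7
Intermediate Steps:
T = 15 (T = -3*(-5) = 15)
o(A) = -2 + A
r(c, J) = -4*J + 15*c (r(c, J) = 15*c + (-2 - 2)*J = 15*c - 4*J = -4*J + 15*c)
-13661/(-45217) + r(-209, 77) = -13661/(-45217) + (-4*77 + 15*(-209)) = -13661*(-1/45217) + (-308 - 3135) = 13661/45217 - 3443 = -155668470/45217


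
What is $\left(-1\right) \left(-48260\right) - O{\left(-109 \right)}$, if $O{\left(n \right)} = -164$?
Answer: $48424$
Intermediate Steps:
$\left(-1\right) \left(-48260\right) - O{\left(-109 \right)} = \left(-1\right) \left(-48260\right) - -164 = 48260 + 164 = 48424$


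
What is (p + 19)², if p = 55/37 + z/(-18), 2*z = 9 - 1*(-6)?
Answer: 79405921/197136 ≈ 402.80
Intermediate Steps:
z = 15/2 (z = (9 - 1*(-6))/2 = (9 + 6)/2 = (½)*15 = 15/2 ≈ 7.5000)
p = 475/444 (p = 55/37 + (15/2)/(-18) = 55*(1/37) + (15/2)*(-1/18) = 55/37 - 5/12 = 475/444 ≈ 1.0698)
(p + 19)² = (475/444 + 19)² = (8911/444)² = 79405921/197136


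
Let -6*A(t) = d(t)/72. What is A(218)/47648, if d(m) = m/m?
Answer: -1/20583936 ≈ -4.8582e-8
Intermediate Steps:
d(m) = 1
A(t) = -1/432 (A(t) = -1/(6*72) = -1/6*1/72 = -1/432)
A(218)/47648 = -1/432/47648 = -1/432*1/47648 = -1/20583936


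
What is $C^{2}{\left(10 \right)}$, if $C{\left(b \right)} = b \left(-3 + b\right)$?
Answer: $4900$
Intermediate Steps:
$C^{2}{\left(10 \right)} = \left(10 \left(-3 + 10\right)\right)^{2} = \left(10 \cdot 7\right)^{2} = 70^{2} = 4900$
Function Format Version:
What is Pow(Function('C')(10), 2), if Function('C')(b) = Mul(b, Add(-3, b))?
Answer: 4900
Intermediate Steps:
Pow(Function('C')(10), 2) = Pow(Mul(10, Add(-3, 10)), 2) = Pow(Mul(10, 7), 2) = Pow(70, 2) = 4900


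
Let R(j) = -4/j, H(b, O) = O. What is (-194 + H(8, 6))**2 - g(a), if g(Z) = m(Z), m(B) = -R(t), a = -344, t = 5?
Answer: 176716/5 ≈ 35343.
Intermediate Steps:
m(B) = 4/5 (m(B) = -(-4)/5 = -1*(-4/5) = 4/5)
g(Z) = 4/5
(-194 + H(8, 6))**2 - g(a) = (-194 + 6)**2 - 1*4/5 = (-188)**2 - 4/5 = 35344 - 4/5 = 176716/5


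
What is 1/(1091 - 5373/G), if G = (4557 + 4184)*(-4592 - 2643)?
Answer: 63241135/68996083658 ≈ 0.00091659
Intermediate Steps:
G = -63241135 (G = 8741*(-7235) = -63241135)
1/(1091 - 5373/G) = 1/(1091 - 5373/(-63241135)) = 1/(1091 - 5373*(-1/63241135)) = 1/(1091 + 5373/63241135) = 1/(68996083658/63241135) = 63241135/68996083658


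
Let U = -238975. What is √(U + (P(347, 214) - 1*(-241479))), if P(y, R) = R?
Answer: 3*√302 ≈ 52.134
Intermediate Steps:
√(U + (P(347, 214) - 1*(-241479))) = √(-238975 + (214 - 1*(-241479))) = √(-238975 + (214 + 241479)) = √(-238975 + 241693) = √2718 = 3*√302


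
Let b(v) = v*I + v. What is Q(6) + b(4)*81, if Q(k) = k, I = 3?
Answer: 1302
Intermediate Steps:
b(v) = 4*v (b(v) = v*3 + v = 3*v + v = 4*v)
Q(6) + b(4)*81 = 6 + (4*4)*81 = 6 + 16*81 = 6 + 1296 = 1302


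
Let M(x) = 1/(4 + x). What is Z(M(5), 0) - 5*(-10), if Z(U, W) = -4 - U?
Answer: 413/9 ≈ 45.889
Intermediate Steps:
Z(M(5), 0) - 5*(-10) = (-4 - 1/(4 + 5)) - 5*(-10) = (-4 - 1/9) + 50 = -37/9 + 50 = 413/9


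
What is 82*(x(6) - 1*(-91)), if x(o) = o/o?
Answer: 7544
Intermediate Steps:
x(o) = 1
82*(x(6) - 1*(-91)) = 82*(1 - 1*(-91)) = 82*(1 + 91) = 82*92 = 7544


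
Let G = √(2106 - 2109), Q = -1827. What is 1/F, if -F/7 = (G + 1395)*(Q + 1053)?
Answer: -I/(-7558110*I + 5418*√3) ≈ 1.3231e-7 - 1.6428e-10*I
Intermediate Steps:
G = I*√3 (G = √(-3) = I*√3 ≈ 1.732*I)
F = 7558110 + 5418*I*√3 (F = -7*(I*√3 + 1395)*(-1827 + 1053) = -7*(1395 + I*√3)*(-774) = -7*(-1079730 - 774*I*√3) = 7558110 + 5418*I*√3 ≈ 7.5581e+6 + 9384.3*I)
1/F = 1/(7558110 + 5418*I*√3)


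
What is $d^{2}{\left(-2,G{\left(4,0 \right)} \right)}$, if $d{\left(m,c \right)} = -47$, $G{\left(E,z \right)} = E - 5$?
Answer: $2209$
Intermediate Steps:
$G{\left(E,z \right)} = -5 + E$ ($G{\left(E,z \right)} = E - 5 = -5 + E$)
$d^{2}{\left(-2,G{\left(4,0 \right)} \right)} = \left(-47\right)^{2} = 2209$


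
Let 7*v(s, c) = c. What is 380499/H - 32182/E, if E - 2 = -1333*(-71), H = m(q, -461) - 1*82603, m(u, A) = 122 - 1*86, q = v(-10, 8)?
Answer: -38669499049/7814553715 ≈ -4.9484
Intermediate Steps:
v(s, c) = c/7
q = 8/7 (q = (⅐)*8 = 8/7 ≈ 1.1429)
m(u, A) = 36 (m(u, A) = 122 - 86 = 36)
H = -82567 (H = 36 - 1*82603 = 36 - 82603 = -82567)
E = 94645 (E = 2 - 1333*(-71) = 2 + 94643 = 94645)
380499/H - 32182/E = 380499/(-82567) - 32182/94645 = 380499*(-1/82567) - 32182*1/94645 = -380499/82567 - 32182/94645 = -38669499049/7814553715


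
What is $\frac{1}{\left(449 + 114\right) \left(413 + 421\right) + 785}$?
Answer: $\frac{1}{470327} \approx 2.1262 \cdot 10^{-6}$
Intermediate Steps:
$\frac{1}{\left(449 + 114\right) \left(413 + 421\right) + 785} = \frac{1}{563 \cdot 834 + 785} = \frac{1}{469542 + 785} = \frac{1}{470327}$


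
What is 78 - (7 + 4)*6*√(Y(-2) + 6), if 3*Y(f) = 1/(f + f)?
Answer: 78 - 11*√213 ≈ -82.540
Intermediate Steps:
Y(f) = 1/(6*f) (Y(f) = 1/(3*(f + f)) = 1/(3*((2*f))) = (1/(2*f))/3 = 1/(6*f))
78 - (7 + 4)*6*√(Y(-2) + 6) = 78 - (7 + 4)*6*√((⅙)/(-2) + 6) = 78 - 11*6*√((⅙)*(-½) + 6) = 78 - 11*6*√(-1/12 + 6) = 78 - 11*6*√(71/12) = 78 - 11*6*(√213/6) = 78 - 11*√213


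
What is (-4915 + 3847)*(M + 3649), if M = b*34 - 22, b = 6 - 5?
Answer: -3909948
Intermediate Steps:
b = 1
M = 12 (M = 1*34 - 22 = 34 - 22 = 12)
(-4915 + 3847)*(M + 3649) = (-4915 + 3847)*(12 + 3649) = -1068*3661 = -3909948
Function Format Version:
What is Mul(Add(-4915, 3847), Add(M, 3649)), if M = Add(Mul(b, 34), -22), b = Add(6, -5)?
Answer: -3909948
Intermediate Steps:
b = 1
M = 12 (M = Add(Mul(1, 34), -22) = Add(34, -22) = 12)
Mul(Add(-4915, 3847), Add(M, 3649)) = Mul(Add(-4915, 3847), Add(12, 3649)) = Mul(-1068, 3661) = -3909948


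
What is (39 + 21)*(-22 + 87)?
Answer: 3900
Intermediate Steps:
(39 + 21)*(-22 + 87) = 60*65 = 3900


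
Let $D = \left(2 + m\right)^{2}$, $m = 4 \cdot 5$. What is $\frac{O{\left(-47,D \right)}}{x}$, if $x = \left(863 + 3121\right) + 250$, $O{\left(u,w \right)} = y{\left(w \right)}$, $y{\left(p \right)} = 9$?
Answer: $\frac{9}{4234} \approx 0.0021257$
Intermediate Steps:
$m = 20$
$D = 484$ ($D = \left(2 + 20\right)^{2} = 22^{2} = 484$)
$O{\left(u,w \right)} = 9$
$x = 4234$ ($x = 3984 + 250 = 4234$)
$\frac{O{\left(-47,D \right)}}{x} = \frac{9}{4234}$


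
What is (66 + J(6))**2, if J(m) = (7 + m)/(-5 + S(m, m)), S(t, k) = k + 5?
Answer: 167281/36 ≈ 4646.7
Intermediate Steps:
S(t, k) = 5 + k
J(m) = (7 + m)/m (J(m) = (7 + m)/(-5 + (5 + m)) = (7 + m)/m)
(66 + J(6))**2 = (66 + (7 + 6)/6)**2 = (66 + (1/6)*13)**2 = (66 + 13/6)**2 = (409/6)**2 = 167281/36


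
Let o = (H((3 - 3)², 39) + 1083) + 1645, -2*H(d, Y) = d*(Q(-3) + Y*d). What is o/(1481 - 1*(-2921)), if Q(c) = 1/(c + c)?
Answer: 44/71 ≈ 0.61972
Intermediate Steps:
Q(c) = 1/(2*c)
H(d, Y) = -d*(-⅙ + Y*d)/2 (H(d, Y) = -d*((½)/(-3) + Y*d)/2 = -d*((½)*(-⅓) + Y*d)/2 = -d*(-⅙ + Y*d)/2)
o = 2728 (o = ((3 - 3)²*(1 - 6*39*(3 - 3)²)/12 + 1083) + 1645 = ((1/12)*0²*(1 - 6*39*0²) + 1083) + 1645 = ((1/12)*0*(1 - 6*39*0) + 1083) + 1645 = ((1/12)*0*(1 + 0) + 1083) + 1645 = ((1/12)*0*1 + 1083) + 1645 = (0 + 1083) + 1645 = 1083 + 1645 = 2728)
o/(1481 - 1*(-2921)) = 2728/(1481 - 1*(-2921)) = 2728/(1481 + 2921) = 2728/4402 = 2728*(1/4402) = 44/71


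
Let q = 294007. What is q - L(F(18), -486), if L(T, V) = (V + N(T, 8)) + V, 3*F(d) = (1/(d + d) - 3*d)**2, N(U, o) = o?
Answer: 294971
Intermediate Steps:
F(d) = (1/(2*d) - 3*d)**2/3 (F(d) = (1/(d + d) - 3*d)**2/3 = (1/(2*d) - 3*d)**2/3)
L(T, V) = 8 + 2*V (L(T, V) = (V + 8) + V = (8 + V) + V = 8 + 2*V)
q - L(F(18), -486) = 294007 - (8 + 2*(-486)) = 294007 - (8 - 972) = 294007 - 1*(-964) = 294007 + 964 = 294971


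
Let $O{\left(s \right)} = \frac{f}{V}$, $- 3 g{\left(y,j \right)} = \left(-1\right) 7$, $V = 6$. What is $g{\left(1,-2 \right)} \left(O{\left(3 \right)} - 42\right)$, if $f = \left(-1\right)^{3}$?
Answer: $- \frac{1771}{18} \approx -98.389$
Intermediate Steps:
$f = -1$
$g{\left(y,j \right)} = \frac{7}{3}$ ($g{\left(y,j \right)} = - \frac{\left(-1\right) 7}{3} = \left(- \frac{1}{3}\right) \left(-7\right) = \frac{7}{3}$)
$O{\left(s \right)} = - \frac{1}{6}$
$g{\left(1,-2 \right)} \left(O{\left(3 \right)} - 42\right) = \frac{7 \left(- \frac{1}{6} - 42\right)}{3} = \frac{7}{3} \left(- \frac{253}{6}\right) = - \frac{1771}{18}$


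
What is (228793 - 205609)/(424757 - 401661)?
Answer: 2898/2887 ≈ 1.0038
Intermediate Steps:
(228793 - 205609)/(424757 - 401661) = 23184/23096 = 23184*(1/23096) = 2898/2887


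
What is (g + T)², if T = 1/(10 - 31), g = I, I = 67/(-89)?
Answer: 2238016/3493161 ≈ 0.64069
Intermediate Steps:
I = -67/89 (I = 67*(-1/89) = -67/89 ≈ -0.75281)
g = -67/89 ≈ -0.75281
T = -1/21 (T = 1/(-21) = -1/21 ≈ -0.047619)
(g + T)² = (-67/89 - 1/21)² = (-1496/1869)² = 2238016/3493161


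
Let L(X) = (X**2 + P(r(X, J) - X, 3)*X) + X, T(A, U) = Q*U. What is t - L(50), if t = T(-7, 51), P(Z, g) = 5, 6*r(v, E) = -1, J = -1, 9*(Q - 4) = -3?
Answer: -2613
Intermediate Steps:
Q = 11/3 (Q = 4 + (1/9)*(-3) = 4 - 1/3 = 11/3 ≈ 3.6667)
r(v, E) = -1/6 (r(v, E) = (1/6)*(-1) = -1/6)
T(A, U) = 11*U/3
L(X) = X**2 + 6*X (L(X) = (X**2 + 5*X) + X = X**2 + 6*X)
t = 187 (t = (11/3)*51 = 187)
t - L(50) = 187 - 50*(6 + 50) = 187 - 50*56 = 187 - 1*2800 = 187 - 2800 = -2613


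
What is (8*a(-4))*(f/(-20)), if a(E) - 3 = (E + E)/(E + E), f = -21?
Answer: 168/5 ≈ 33.600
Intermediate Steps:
a(E) = 4 (a(E) = 3 + (E + E)/(E + E) = 3 + (2*E)/((2*E)) = 3 + (2*E)*(1/(2*E)) = 3 + 1 = 4)
(8*a(-4))*(f/(-20)) = (8*4)*(-21/(-20)) = 32*(-21*(-1/20)) = 32*(21/20) = 168/5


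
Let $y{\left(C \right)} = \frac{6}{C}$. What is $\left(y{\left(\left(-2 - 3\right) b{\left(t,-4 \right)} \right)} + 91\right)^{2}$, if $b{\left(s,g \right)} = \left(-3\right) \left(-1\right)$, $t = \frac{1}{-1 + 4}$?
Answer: $\frac{205209}{25} \approx 8208.4$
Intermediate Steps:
$t = \frac{1}{3} \approx 0.33333$
$b{\left(s,g \right)} = 3$
$\left(y{\left(\left(-2 - 3\right) b{\left(t,-4 \right)} \right)} + 91\right)^{2} = \left(\frac{6}{\left(-2 - 3\right) 3} + 91\right)^{2} = \left(\frac{6}{\left(-5\right) 3} + 91\right)^{2} = \left(\frac{6}{-15} + 91\right)^{2} = \left(6 \left(- \frac{1}{15}\right) + 91\right)^{2} = \left(- \frac{2}{5} + 91\right)^{2} = \left(\frac{453}{5}\right)^{2} = \frac{205209}{25}$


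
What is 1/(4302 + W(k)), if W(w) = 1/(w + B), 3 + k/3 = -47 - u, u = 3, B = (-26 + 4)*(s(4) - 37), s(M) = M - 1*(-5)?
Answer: 457/1966015 ≈ 0.00023245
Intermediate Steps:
s(M) = 5 + M (s(M) = M + 5 = 5 + M)
B = 616 (B = (-26 + 4)*((5 + 4) - 37) = -22*(9 - 37) = -22*(-28) = 616)
k = -159 (k = -9 + 3*(-47 - 1*3) = -9 + 3*(-47 - 3) = -9 + 3*(-50) = -9 - 150 = -159)
W(w) = 1/(616 + w) (W(w) = 1/(w + 616) = 1/(616 + w))
1/(4302 + W(k)) = 1/(4302 + 1/(616 - 159)) = 1/(4302 + 1/457) = 1/(1966015/457) = 457/1966015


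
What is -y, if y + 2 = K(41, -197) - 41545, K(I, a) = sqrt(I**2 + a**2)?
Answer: 41547 - sqrt(40490) ≈ 41346.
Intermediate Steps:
y = -41547 + sqrt(40490) (y = -2 + (sqrt(41**2 + (-197)**2) - 41545) = -2 + (sqrt(1681 + 38809) - 41545) = -2 + (sqrt(40490) - 41545) = -2 + (-41545 + sqrt(40490)) = -41547 + sqrt(40490) ≈ -41346.)
-y = -(-41547 + sqrt(40490)) = 41547 - sqrt(40490)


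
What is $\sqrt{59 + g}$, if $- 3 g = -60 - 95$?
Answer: $\frac{2 \sqrt{249}}{3} \approx 10.52$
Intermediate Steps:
$g = \frac{155}{3}$ ($g = - \frac{-60 - 95}{3} = \left(- \frac{1}{3}\right) \left(-155\right) = \frac{155}{3} \approx 51.667$)
$\sqrt{59 + g} = \sqrt{59 + \frac{155}{3}} = \sqrt{\frac{332}{3}} = \frac{2 \sqrt{249}}{3}$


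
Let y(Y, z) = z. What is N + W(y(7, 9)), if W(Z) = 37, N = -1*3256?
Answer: -3219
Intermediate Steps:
N = -3256
N + W(y(7, 9)) = -3256 + 37 = -3219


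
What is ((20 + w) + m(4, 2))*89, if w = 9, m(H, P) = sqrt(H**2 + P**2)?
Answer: 2581 + 178*sqrt(5) ≈ 2979.0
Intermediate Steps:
((20 + w) + m(4, 2))*89 = ((20 + 9) + sqrt(4**2 + 2**2))*89 = (29 + sqrt(16 + 4))*89 = (29 + sqrt(20))*89 = (29 + 2*sqrt(5))*89 = 2581 + 178*sqrt(5)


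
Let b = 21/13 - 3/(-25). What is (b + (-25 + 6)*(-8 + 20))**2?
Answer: 5407543296/105625 ≈ 51196.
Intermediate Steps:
b = 564/325 (b = 21*(1/13) - 3*(-1/25) = 21/13 + 3/25 = 564/325 ≈ 1.7354)
(b + (-25 + 6)*(-8 + 20))**2 = (564/325 + (-25 + 6)*(-8 + 20))**2 = (564/325 - 19*12)**2 = (564/325 - 228)**2 = (-73536/325)**2 = 5407543296/105625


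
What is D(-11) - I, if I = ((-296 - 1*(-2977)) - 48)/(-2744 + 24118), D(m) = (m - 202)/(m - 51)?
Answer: 1097354/331297 ≈ 3.3123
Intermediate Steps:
D(m) = (-202 + m)/(-51 + m)
I = 2633/21374 (I = ((-296 + 2977) - 48)/21374 = (2681 - 48)*(1/21374) = 2633*(1/21374) = 2633/21374 ≈ 0.12319)
D(-11) - I = (-202 - 11)/(-51 - 11) - 1*2633/21374 = -213/(-62) - 2633/21374 = -1/62*(-213) - 2633/21374 = 213/62 - 2633/21374 = 1097354/331297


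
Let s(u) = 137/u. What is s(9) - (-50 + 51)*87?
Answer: -646/9 ≈ -71.778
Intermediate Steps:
s(9) - (-50 + 51)*87 = 137/9 - (-50 + 51)*87 = 137*(1/9) - 87 = 137/9 - 1*87 = 137/9 - 87 = -646/9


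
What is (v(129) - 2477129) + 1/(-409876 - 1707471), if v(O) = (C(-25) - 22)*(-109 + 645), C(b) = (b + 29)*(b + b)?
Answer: -5496889010988/2117347 ≈ -2.5961e+6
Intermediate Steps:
C(b) = 2*b*(29 + b) (C(b) = (29 + b)*(2*b) = 2*b*(29 + b))
v(O) = -118992 (v(O) = (2*(-25)*(29 - 25) - 22)*(-109 + 645) = (2*(-25)*4 - 22)*536 = (-200 - 22)*536 = -222*536 = -118992)
(v(129) - 2477129) + 1/(-409876 - 1707471) = (-118992 - 2477129) + 1/(-409876 - 1707471) = -2596121 + 1/(-2117347) = -2596121 - 1/2117347 = -5496889010988/2117347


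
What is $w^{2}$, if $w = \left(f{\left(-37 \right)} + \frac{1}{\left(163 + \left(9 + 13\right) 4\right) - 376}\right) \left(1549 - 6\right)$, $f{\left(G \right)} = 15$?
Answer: $\frac{8361246462724}{15625} \approx 5.3512 \cdot 10^{8}$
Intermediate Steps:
$w = \frac{2891582}{125}$ ($w = \left(15 + \frac{1}{\left(163 + \left(9 + 13\right) 4\right) - 376}\right) \left(1549 - 6\right) = \left(15 + \frac{1}{\left(163 + 22 \cdot 4\right) - 376}\right) 1543 = \left(15 + \frac{1}{\left(163 + 88\right) - 376}\right) 1543 = \left(15 + \frac{1}{251 - 376}\right) 1543 = \left(15 + \frac{1}{-125}\right) 1543 = \left(15 - \frac{1}{125}\right) 1543 = \frac{1874}{125} \cdot 1543 = \frac{2891582}{125} \approx 23133.0$)
$w^{2} = \left(\frac{2891582}{125}\right)^{2} = \frac{8361246462724}{15625}$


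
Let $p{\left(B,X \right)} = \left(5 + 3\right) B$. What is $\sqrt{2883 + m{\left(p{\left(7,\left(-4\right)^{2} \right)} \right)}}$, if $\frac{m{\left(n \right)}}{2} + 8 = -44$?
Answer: $\sqrt{2779} \approx 52.716$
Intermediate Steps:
$p{\left(B,X \right)} = 8 B$
$m{\left(n \right)} = -104$ ($m{\left(n \right)} = -16 + 2 \left(-44\right) = -16 - 88 = -104$)
$\sqrt{2883 + m{\left(p{\left(7,\left(-4\right)^{2} \right)} \right)}} = \sqrt{2883 - 104} = \sqrt{2779}$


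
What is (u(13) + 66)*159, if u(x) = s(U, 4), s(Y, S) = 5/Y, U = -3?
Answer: 10229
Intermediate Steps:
u(x) = -5/3 (u(x) = 5/(-3) = 5*(-1/3) = -5/3)
(u(13) + 66)*159 = (-5/3 + 66)*159 = (193/3)*159 = 10229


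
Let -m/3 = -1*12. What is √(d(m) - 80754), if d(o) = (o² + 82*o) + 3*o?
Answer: I*√76398 ≈ 276.4*I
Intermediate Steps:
m = 36 (m = -(-3)*12 = -3*(-12) = 36)
d(o) = o² + 85*o
√(d(m) - 80754) = √(36*(85 + 36) - 80754) = √(36*121 - 80754) = √(4356 - 80754) = √(-76398) = I*√76398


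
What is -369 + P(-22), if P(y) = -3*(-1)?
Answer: -366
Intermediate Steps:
P(y) = 3
-369 + P(-22) = -369 + 3 = -366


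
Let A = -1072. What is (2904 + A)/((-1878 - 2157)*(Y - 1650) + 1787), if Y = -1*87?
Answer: 916/3505291 ≈ 0.00026132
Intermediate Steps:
Y = -87
(2904 + A)/((-1878 - 2157)*(Y - 1650) + 1787) = (2904 - 1072)/((-1878 - 2157)*(-87 - 1650) + 1787) = 1832/(-4035*(-1737) + 1787) = 1832/(7008795 + 1787) = 1832/7010582 = 1832*(1/7010582) = 916/3505291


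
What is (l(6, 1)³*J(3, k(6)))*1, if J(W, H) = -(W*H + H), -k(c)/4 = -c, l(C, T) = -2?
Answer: 768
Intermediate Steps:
k(c) = 4*c (k(c) = -(-4)*c = 4*c)
J(W, H) = -H - H*W (J(W, H) = -(H*W + H) = -(H + H*W) = -H - H*W)
(l(6, 1)³*J(3, k(6)))*1 = ((-2)³*(-4*6*(1 + 3)))*1 = -(-8)*24*4*1 = -8*(-96)*1 = 768*1 = 768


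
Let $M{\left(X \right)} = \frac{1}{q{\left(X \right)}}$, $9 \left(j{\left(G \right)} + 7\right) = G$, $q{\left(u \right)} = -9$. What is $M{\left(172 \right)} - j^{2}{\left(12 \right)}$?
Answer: $- \frac{290}{9} \approx -32.222$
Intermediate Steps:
$j{\left(G \right)} = -7 + \frac{G}{9}$
$M{\left(X \right)} = - \frac{1}{9}$ ($M{\left(X \right)} = \frac{1}{-9} = - \frac{1}{9}$)
$M{\left(172 \right)} - j^{2}{\left(12 \right)} = - \frac{1}{9} - \left(-7 + \frac{1}{9} \cdot 12\right)^{2} = - \frac{1}{9} - \left(-7 + \frac{4}{3}\right)^{2} = - \frac{1}{9} - \left(- \frac{17}{3}\right)^{2} = - \frac{1}{9} - \frac{289}{9} = - \frac{290}{9}$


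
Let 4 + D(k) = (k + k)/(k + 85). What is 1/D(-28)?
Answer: -57/284 ≈ -0.20070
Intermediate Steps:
D(k) = -4 + 2*k/(85 + k) (D(k) = -4 + (k + k)/(k + 85) = -4 + (2*k)/(85 + k) = -4 + 2*k/(85 + k))
1/D(-28) = 1/(2*(-170 - 1*(-28))/(85 - 28)) = 1/(2*(-170 + 28)/57) = 1/(2*(1/57)*(-142)) = 1/(-284/57) = -57/284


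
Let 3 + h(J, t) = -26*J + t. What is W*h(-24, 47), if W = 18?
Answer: 12024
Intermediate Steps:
h(J, t) = -3 + t - 26*J (h(J, t) = -3 + (-26*J + t) = -3 + (t - 26*J) = -3 + t - 26*J)
W*h(-24, 47) = 18*(-3 + 47 - 26*(-24)) = 18*(-3 + 47 + 624) = 18*668 = 12024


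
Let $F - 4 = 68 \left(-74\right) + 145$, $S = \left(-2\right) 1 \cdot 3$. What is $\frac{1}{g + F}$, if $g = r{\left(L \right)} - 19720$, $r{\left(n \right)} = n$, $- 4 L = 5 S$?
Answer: $- \frac{2}{49191} \approx -4.0658 \cdot 10^{-5}$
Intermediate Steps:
$S = -6$ ($S = \left(-2\right) 3 = -6$)
$L = \frac{15}{2}$ ($L = - \frac{5 \left(-6\right)}{4} = \left(- \frac{1}{4}\right) \left(-30\right) = \frac{15}{2} \approx 7.5$)
$g = - \frac{39425}{2}$ ($g = \frac{15}{2} - 19720 = - \frac{39425}{2} \approx -19713.0$)
$F = -4883$ ($F = 4 + \left(68 \left(-74\right) + 145\right) = 4 + \left(-5032 + 145\right) = 4 - 4887 = -4883$)
$\frac{1}{g + F} = \frac{1}{- \frac{39425}{2} - 4883} = \frac{1}{- \frac{49191}{2}} = - \frac{2}{49191}$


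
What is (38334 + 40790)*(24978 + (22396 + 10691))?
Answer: 4594335060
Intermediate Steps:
(38334 + 40790)*(24978 + (22396 + 10691)) = 79124*(24978 + 33087) = 79124*58065 = 4594335060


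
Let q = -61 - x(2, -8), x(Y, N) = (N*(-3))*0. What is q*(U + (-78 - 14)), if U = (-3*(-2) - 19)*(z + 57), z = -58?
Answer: 4819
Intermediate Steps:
x(Y, N) = 0 (x(Y, N) = -3*N*0 = 0)
U = 13 (U = (-3*(-2) - 19)*(-58 + 57) = (6 - 19)*(-1) = -13*(-1) = 13)
q = -61 (q = -61 - 1*0 = -61 + 0 = -61)
q*(U + (-78 - 14)) = -61*(13 + (-78 - 14)) = -61*(13 - 92) = -61*(-79) = 4819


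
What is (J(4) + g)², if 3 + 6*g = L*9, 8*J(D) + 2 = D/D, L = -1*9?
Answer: 12769/64 ≈ 199.52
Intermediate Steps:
L = -9
J(D) = -⅛ (J(D) = -¼ + (D/D)/8 = -¼ + (⅛)*1 = -¼ + ⅛ = -⅛)
g = -14 (g = -½ + (-9*9)/6 = -½ + (⅙)*(-81) = -½ - 27/2 = -14)
(J(4) + g)² = (-⅛ - 14)² = (-113/8)² = 12769/64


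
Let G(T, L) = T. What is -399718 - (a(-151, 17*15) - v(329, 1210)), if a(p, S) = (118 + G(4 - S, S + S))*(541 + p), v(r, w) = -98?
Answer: -347946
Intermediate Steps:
a(p, S) = (122 - S)*(541 + p) (a(p, S) = (118 + (4 - S))*(541 + p) = (122 - S)*(541 + p))
-399718 - (a(-151, 17*15) - v(329, 1210)) = -399718 - ((66002 - 9197*15 + 122*(-151) - 1*17*15*(-151)) - 1*(-98)) = -399718 - ((66002 - 541*255 - 18422 - 1*255*(-151)) + 98) = -399718 - ((66002 - 137955 - 18422 + 38505) + 98) = -399718 - (-51870 + 98) = -399718 - 1*(-51772) = -399718 + 51772 = -347946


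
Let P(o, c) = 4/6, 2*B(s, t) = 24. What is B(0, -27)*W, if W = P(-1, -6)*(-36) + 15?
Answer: -108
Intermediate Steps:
B(s, t) = 12 (B(s, t) = (1/2)*24 = 12)
P(o, c) = 2/3 (P(o, c) = 4*(1/6) = 2/3)
W = -9 (W = (2/3)*(-36) + 15 = -24 + 15 = -9)
B(0, -27)*W = 12*(-9) = -108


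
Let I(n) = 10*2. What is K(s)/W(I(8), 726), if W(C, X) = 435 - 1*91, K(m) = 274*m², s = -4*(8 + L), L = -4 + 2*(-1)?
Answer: 2192/43 ≈ 50.977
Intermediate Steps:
L = -6 (L = -4 - 2 = -6)
I(n) = 20
s = -8 (s = -4*(8 - 6) = -4*2 = -8)
W(C, X) = 344 (W(C, X) = 435 - 91 = 344)
K(s)/W(I(8), 726) = (274*(-8)²)/344 = (274*64)*(1/344) = 17536*(1/344) = 2192/43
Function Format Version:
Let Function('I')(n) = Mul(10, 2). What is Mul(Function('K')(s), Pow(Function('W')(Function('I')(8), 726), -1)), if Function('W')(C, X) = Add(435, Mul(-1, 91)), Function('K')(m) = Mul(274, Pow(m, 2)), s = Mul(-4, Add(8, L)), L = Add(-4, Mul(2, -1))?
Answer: Rational(2192, 43) ≈ 50.977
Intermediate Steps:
L = -6 (L = Add(-4, -2) = -6)
Function('I')(n) = 20
s = -8 (s = Mul(-4, Add(8, -6)) = Mul(-4, 2) = -8)
Function('W')(C, X) = 344 (Function('W')(C, X) = Add(435, -91) = 344)
Mul(Function('K')(s), Pow(Function('W')(Function('I')(8), 726), -1)) = Mul(Mul(274, Pow(-8, 2)), Pow(344, -1)) = Mul(Mul(274, 64), Rational(1, 344)) = Mul(17536, Rational(1, 344)) = Rational(2192, 43)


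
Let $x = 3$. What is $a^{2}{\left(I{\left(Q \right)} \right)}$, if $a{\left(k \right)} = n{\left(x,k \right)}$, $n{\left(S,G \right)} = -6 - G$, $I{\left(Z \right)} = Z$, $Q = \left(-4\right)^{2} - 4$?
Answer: $324$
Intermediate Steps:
$Q = 12$ ($Q = 16 - 4 = 12$)
$a{\left(k \right)} = -6 - k$
$a^{2}{\left(I{\left(Q \right)} \right)} = \left(-6 - 12\right)^{2} = \left(-18\right)^{2} = 324$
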